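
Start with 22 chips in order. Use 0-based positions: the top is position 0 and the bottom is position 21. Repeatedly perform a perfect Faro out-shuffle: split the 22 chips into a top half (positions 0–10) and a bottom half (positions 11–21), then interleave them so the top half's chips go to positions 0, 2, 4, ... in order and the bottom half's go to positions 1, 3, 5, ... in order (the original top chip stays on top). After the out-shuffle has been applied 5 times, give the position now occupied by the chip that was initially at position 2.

1

Track the chip's position through each out-shuffle:
2 → 4 → 8 → 16 → 11 → 1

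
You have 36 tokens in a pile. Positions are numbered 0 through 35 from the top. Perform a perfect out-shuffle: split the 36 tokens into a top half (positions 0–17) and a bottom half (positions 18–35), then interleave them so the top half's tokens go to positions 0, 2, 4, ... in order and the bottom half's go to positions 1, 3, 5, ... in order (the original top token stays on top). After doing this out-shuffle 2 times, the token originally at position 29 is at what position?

11

Track the token's position through each out-shuffle:
29 → 23 → 11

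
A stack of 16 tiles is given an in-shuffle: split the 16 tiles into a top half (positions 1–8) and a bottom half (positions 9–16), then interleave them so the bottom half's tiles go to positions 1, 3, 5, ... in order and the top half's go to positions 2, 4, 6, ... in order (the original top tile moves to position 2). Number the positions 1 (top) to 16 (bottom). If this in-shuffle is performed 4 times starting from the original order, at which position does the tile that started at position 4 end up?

13

Track the tile's position through each in-shuffle:
4 → 8 → 16 → 15 → 13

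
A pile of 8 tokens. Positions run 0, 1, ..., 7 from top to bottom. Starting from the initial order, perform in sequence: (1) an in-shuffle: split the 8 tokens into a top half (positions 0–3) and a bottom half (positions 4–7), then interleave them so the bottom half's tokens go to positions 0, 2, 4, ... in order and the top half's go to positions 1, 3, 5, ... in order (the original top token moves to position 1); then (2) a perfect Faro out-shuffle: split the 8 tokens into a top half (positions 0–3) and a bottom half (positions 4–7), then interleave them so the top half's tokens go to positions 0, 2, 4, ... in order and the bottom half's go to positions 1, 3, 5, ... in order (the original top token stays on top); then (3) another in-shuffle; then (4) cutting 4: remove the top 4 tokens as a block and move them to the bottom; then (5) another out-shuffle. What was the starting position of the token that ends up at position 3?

4

Undo the operations in reverse order, starting from position 3:
  undo op 5 (out-shuffle, from bottom half): 3 ← 5
  undo op 4 (cut 4): 5 ← 1
  undo op 3 (in-shuffle, from top half): 1 ← 0
  undo op 2 (out-shuffle, from top half): 0 ← 0
  undo op 1 (in-shuffle, from bottom half): 0 ← 4
So the token at position 3 came from original position 4.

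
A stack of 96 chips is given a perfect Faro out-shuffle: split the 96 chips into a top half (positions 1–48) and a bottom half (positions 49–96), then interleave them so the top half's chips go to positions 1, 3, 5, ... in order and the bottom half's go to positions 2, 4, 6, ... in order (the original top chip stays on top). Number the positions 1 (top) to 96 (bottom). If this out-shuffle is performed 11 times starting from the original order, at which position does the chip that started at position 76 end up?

Track the chip's position through each out-shuffle:
76 → 56 → 16 → 31 → 61 → 26 → 51 → 6 → 11 → 21 → 41 → 81

81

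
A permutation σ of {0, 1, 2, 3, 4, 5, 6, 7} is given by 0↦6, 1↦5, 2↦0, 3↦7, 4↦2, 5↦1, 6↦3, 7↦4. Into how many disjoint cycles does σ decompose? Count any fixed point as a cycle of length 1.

Cycle decomposition: (0 6 3 7 4 2) (1 5).
2 cycles.

2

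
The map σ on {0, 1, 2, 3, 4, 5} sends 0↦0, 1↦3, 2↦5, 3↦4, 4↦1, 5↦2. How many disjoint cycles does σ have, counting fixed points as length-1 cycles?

Cycle decomposition: (0) (1 3 4) (2 5).
3 cycles.

3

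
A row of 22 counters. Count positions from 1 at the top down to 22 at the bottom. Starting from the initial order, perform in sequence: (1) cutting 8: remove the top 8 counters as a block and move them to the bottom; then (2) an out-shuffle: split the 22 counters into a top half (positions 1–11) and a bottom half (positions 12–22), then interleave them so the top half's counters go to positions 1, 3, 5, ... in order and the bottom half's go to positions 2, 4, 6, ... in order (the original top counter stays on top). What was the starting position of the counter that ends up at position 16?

Undo the operations in reverse order, starting from position 16:
  undo op 2 (out-shuffle, from bottom half): 16 ← 19
  undo op 1 (cut 8): 19 ← 5
So the counter at position 16 came from original position 5.

5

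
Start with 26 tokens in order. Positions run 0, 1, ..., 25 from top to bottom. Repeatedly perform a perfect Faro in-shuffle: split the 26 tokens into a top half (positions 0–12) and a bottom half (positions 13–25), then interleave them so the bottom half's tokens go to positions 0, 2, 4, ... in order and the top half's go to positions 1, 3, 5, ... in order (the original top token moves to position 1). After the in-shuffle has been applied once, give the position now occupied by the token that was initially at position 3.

7

Track the token's position through each in-shuffle:
3 → 7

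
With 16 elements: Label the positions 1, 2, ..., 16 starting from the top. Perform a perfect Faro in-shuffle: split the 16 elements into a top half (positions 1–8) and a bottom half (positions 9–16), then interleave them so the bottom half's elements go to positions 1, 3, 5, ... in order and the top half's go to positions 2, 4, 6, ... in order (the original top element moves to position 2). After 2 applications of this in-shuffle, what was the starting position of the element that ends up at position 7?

6

Work backwards from position 7, undoing one in-shuffle at a time:
7 ← 12 ← 6
So the element now at position 7 started at position 6.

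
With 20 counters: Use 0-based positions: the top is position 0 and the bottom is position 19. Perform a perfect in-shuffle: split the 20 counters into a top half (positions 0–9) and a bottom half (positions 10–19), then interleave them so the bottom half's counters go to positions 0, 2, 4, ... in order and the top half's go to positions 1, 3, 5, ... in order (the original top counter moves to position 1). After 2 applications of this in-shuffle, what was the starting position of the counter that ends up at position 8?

17

Work backwards from position 8, undoing one in-shuffle at a time:
8 ← 14 ← 17
So the counter now at position 8 started at position 17.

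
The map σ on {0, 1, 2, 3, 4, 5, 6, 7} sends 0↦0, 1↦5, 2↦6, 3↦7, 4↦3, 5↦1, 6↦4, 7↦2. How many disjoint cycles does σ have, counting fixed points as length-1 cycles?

Cycle decomposition: (0) (1 5) (2 6 4 3 7).
3 cycles.

3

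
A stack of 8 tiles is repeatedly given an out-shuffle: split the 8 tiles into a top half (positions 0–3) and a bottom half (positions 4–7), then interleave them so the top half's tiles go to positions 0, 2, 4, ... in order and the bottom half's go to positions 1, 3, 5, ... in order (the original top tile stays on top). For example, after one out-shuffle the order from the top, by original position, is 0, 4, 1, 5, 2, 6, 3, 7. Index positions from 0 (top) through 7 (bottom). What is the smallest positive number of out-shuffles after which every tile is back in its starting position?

3

The out-shuffle permutes the 8 positions with cycle lengths [1, 1, 3, 3].
Every tile is home exactly when every cycle has completed a whole number of laps, i.e. after lcm(1, 3) = 3 out-shuffles.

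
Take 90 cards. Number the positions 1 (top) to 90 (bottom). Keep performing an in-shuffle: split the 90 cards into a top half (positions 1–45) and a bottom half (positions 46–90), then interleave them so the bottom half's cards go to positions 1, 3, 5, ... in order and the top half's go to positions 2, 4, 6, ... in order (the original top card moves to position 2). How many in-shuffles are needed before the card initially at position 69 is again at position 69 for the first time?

12

Follow position 69 under repeated in-shuffles:
69 → 47 → 3 → 6 → 12 → 24 → 48 → 5 → 10 → 20 → 40 → 80 → 69
It first returns after 12 in-shuffles.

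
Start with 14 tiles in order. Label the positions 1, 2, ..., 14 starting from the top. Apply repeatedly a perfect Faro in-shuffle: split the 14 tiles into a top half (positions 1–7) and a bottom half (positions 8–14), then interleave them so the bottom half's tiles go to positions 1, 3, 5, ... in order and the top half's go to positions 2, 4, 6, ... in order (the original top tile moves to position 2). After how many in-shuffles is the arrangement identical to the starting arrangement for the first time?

The in-shuffle permutes the 14 positions with cycle lengths [2, 4, 4, 4].
Every tile is home exactly when every cycle has completed a whole number of laps, i.e. after lcm(2, 4) = 4 in-shuffles.

4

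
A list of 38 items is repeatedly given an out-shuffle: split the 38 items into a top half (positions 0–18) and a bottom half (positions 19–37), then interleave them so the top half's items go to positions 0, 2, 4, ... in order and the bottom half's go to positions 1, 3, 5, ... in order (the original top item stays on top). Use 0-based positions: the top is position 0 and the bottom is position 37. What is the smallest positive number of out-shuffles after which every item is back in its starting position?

36

The out-shuffle permutes the 38 positions with cycle lengths [1, 1, 36].
Every item is home exactly when every cycle has completed a whole number of laps, i.e. after lcm(1, 36) = 36 out-shuffles.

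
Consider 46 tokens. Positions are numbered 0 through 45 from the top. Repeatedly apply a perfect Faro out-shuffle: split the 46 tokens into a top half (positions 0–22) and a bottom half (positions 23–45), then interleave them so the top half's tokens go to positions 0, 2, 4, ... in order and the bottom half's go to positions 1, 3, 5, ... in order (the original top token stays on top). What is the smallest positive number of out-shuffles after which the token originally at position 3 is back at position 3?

Follow position 3 under repeated out-shuffles:
3 → 6 → 12 → 24 → 3
It first returns after 4 out-shuffles.

4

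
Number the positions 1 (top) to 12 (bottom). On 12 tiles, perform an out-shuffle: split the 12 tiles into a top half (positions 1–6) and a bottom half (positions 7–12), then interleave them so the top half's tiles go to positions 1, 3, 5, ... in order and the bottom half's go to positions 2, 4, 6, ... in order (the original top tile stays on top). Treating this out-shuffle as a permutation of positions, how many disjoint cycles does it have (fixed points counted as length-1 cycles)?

Trace each unvisited position around until it returns:
(1) (2 3 5 9 6 11 10 8 4 7) (12)
3 cycles in total.

3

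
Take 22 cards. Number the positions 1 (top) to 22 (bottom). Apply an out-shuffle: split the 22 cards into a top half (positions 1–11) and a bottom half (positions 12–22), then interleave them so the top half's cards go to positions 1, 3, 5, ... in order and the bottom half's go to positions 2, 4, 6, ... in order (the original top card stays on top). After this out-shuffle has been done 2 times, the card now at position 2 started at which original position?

17

Work backwards from position 2, undoing one out-shuffle at a time:
2 ← 12 ← 17
So the card now at position 2 started at position 17.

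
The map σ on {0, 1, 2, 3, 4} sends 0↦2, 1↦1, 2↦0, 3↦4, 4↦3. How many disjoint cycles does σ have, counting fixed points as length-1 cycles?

Cycle decomposition: (0 2) (1) (3 4).
3 cycles.

3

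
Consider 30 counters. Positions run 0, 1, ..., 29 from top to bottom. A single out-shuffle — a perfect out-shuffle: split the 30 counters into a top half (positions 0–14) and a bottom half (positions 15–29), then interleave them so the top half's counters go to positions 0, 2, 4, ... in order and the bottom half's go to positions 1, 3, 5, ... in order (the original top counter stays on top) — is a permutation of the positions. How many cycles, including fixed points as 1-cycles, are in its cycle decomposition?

3

Trace each unvisited position around until it returns:
(0) (1 2 4 8 16 3 ... len 28) (29)
3 cycles in total.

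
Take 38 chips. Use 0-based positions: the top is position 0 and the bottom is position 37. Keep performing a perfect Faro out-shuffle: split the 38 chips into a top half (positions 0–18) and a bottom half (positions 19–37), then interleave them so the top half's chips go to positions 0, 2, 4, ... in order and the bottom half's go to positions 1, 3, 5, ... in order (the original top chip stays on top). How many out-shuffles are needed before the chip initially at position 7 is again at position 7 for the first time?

36

Follow position 7 under repeated out-shuffles:
7 → 14 → 28 → 19 → 1 → 2 → 4 → 8 → ... → 7 (length 36)
It first returns after 36 out-shuffles.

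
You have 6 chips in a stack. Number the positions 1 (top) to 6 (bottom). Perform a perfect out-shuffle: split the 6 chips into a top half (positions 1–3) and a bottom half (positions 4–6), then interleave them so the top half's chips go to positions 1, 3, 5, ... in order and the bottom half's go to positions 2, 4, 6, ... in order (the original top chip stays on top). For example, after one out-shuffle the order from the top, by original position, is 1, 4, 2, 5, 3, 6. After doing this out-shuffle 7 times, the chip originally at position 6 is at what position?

6

Position 6 is a fixed point of every out-shuffle, so the chip never moves.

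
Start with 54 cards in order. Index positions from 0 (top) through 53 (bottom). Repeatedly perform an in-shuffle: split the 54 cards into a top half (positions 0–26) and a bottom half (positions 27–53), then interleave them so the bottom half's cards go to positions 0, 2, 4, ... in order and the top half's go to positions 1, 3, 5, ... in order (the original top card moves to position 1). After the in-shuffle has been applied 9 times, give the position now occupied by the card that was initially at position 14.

34

Track the card's position through each in-shuffle:
14 → 29 → 4 → 9 → 19 → 39 → 24 → 49 → 44 → 34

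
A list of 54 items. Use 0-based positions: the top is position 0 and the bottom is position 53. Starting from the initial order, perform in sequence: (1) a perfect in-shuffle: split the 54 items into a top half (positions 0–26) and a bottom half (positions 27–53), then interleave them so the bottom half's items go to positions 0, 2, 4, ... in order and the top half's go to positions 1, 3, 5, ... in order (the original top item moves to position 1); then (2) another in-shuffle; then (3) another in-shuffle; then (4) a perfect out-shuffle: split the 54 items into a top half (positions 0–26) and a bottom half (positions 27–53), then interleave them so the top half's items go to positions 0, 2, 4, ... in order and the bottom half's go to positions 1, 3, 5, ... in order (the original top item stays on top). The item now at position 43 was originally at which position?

Undo the operations in reverse order, starting from position 43:
  undo op 4 (out-shuffle, from bottom half): 43 ← 48
  undo op 3 (in-shuffle, from bottom half): 48 ← 51
  undo op 2 (in-shuffle, from top half): 51 ← 25
  undo op 1 (in-shuffle, from top half): 25 ← 12
So the item at position 43 came from original position 12.

12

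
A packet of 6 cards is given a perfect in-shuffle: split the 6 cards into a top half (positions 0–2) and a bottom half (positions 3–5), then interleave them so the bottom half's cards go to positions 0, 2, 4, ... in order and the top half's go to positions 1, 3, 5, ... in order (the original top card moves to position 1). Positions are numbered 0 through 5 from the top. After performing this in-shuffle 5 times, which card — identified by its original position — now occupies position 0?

1

Work backwards from position 0, undoing one in-shuffle at a time:
0 ← 3 ← 1 ← 0 ← 3 ← 1
So the card now at position 0 started at position 1.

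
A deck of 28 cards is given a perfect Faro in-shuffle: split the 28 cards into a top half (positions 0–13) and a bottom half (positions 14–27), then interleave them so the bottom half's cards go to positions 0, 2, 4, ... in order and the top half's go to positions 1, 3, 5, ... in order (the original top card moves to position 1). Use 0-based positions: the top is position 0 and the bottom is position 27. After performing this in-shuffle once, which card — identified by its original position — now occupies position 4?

16

Work backwards from position 4, undoing one in-shuffle at a time:
4 ← 16
So the card now at position 4 started at position 16.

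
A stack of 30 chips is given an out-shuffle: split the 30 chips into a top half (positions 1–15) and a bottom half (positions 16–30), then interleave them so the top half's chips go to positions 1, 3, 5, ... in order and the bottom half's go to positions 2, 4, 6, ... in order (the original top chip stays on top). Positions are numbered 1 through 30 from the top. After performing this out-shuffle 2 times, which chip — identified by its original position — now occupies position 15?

Work backwards from position 15, undoing one out-shuffle at a time:
15 ← 8 ← 19
So the chip now at position 15 started at position 19.

19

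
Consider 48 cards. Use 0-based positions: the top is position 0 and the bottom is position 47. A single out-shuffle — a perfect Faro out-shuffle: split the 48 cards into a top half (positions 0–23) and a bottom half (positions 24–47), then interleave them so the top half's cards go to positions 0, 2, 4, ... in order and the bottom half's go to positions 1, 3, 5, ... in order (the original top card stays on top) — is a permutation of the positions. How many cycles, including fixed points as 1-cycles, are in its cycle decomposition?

Trace each unvisited position around until it returns:
(0) (1 2 4 8 16 32 ... len 23) (5 10 20 40 33 19 ... len 23) (47)
4 cycles in total.

4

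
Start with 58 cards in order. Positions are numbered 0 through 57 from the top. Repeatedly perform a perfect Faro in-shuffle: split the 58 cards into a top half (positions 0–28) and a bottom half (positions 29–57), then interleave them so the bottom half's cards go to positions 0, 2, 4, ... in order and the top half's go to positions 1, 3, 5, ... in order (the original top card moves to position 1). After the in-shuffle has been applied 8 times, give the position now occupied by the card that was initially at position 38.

Track the card's position through each in-shuffle:
38 → 18 → 37 → 16 → 33 → 8 → 17 → 35 → 12

12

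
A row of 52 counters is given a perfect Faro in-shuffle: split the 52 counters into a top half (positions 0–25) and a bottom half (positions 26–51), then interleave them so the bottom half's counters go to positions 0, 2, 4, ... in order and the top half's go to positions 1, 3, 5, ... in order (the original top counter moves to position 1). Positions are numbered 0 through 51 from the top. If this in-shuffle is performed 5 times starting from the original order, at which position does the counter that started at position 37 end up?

Track the counter's position through each in-shuffle:
37 → 22 → 45 → 38 → 24 → 49

49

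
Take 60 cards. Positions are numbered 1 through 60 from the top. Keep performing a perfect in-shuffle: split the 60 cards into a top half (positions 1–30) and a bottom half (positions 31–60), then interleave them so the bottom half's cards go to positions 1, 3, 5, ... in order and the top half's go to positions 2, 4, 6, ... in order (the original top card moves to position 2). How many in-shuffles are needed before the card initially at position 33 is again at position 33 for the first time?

Follow position 33 under repeated in-shuffles:
33 → 5 → 10 → 20 → 40 → 19 → 38 → 15 → ... → 33 (length 60)
It first returns after 60 in-shuffles.

60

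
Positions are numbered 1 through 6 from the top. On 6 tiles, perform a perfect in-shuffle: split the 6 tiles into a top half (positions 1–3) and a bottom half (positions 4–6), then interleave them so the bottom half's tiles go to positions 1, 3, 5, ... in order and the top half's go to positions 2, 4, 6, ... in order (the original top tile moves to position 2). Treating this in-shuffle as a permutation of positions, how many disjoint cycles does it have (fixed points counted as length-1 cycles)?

2

Trace each unvisited position around until it returns:
(1 2 4) (3 6 5)
2 cycles in total.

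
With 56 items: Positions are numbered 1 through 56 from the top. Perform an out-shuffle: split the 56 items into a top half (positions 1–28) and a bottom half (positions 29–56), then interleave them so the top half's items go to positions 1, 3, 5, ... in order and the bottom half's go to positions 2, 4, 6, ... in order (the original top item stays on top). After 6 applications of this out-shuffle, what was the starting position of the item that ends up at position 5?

Work backwards from position 5, undoing one out-shuffle at a time:
5 ← 3 ← 2 ← 29 ← 15 ← 8 ← 32
So the item now at position 5 started at position 32.

32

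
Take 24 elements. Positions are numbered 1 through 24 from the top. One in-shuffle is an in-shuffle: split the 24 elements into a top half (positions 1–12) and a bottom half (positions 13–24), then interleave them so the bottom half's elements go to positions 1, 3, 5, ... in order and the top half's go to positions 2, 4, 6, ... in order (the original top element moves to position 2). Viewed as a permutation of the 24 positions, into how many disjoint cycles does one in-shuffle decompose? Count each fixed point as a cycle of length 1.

2

Trace each unvisited position around until it returns:
(1 2 4 8 16 7 ... len 20) (5 10 20 15)
2 cycles in total.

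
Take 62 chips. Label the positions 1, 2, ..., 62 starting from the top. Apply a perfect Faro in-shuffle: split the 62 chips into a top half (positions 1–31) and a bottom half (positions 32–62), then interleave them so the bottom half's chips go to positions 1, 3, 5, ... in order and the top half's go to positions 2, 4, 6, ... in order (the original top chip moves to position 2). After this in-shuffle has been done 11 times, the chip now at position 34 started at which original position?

Work backwards from position 34, undoing one in-shuffle at a time:
34 ← 17 ← 40 ← 20 ← 10 ← 5 ← 34 ← 17 ← 40 ← 20 ← 10 ← 5
So the chip now at position 34 started at position 5.

5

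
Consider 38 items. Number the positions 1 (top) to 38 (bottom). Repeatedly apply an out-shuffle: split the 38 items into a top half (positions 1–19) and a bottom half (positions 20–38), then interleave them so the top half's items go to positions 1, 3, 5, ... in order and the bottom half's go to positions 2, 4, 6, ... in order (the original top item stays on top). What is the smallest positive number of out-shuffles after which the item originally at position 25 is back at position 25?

36

Follow position 25 under repeated out-shuffles:
25 → 12 → 23 → 8 → 15 → 29 → 20 → 2 → ... → 25 (length 36)
It first returns after 36 out-shuffles.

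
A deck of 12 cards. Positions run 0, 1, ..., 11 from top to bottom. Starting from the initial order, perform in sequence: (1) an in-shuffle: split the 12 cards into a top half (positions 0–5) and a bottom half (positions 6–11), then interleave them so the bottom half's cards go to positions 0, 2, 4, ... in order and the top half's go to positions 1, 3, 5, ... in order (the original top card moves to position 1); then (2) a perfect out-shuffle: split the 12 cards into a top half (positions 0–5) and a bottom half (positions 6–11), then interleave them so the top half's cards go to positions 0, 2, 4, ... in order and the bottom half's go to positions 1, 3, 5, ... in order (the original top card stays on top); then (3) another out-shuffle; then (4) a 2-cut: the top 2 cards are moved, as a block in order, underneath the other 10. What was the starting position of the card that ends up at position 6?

7

Undo the operations in reverse order, starting from position 6:
  undo op 4 (cut 2): 6 ← 8
  undo op 3 (out-shuffle, from top half): 8 ← 4
  undo op 2 (out-shuffle, from top half): 4 ← 2
  undo op 1 (in-shuffle, from bottom half): 2 ← 7
So the card at position 6 came from original position 7.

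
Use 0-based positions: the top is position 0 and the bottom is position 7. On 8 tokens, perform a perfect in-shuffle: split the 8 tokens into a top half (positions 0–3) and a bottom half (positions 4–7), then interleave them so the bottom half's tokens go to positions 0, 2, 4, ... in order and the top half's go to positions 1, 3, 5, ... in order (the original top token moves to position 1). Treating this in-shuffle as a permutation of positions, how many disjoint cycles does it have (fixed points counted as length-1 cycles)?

2

Trace each unvisited position around until it returns:
(0 1 3 7 6 4) (2 5)
2 cycles in total.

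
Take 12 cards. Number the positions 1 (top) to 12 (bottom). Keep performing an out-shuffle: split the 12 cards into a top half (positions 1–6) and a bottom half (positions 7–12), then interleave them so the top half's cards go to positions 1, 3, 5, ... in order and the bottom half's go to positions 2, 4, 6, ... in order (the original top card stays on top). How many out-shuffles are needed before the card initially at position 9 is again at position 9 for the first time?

10

Follow position 9 under repeated out-shuffles:
9 → 6 → 11 → 10 → 8 → 4 → 7 → 2 → 3 → 5 → 9
It first returns after 10 out-shuffles.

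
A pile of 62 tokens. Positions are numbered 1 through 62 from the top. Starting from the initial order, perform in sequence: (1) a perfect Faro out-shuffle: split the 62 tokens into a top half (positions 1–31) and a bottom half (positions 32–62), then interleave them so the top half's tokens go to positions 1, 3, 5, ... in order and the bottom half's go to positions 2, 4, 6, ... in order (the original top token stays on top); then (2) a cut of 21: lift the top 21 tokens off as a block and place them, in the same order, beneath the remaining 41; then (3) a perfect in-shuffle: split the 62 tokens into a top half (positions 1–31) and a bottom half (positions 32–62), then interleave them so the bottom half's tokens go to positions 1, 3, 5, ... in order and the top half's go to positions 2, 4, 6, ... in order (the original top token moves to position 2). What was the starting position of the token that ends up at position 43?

Undo the operations in reverse order, starting from position 43:
  undo op 3 (in-shuffle, from bottom half): 43 ← 53
  undo op 2 (cut 21): 53 ← 12
  undo op 1 (out-shuffle, from bottom half): 12 ← 37
So the token at position 43 came from original position 37.

37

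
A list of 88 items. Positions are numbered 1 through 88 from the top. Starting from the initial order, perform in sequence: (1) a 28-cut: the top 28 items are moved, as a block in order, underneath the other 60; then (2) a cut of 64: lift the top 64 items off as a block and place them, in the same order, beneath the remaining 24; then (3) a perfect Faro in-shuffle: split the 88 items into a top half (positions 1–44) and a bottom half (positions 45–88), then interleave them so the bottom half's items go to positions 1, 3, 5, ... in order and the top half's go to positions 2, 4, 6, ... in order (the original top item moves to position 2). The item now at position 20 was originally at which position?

14

Undo the operations in reverse order, starting from position 20:
  undo op 3 (in-shuffle, from top half): 20 ← 10
  undo op 2 (cut 64): 10 ← 74
  undo op 1 (cut 28): 74 ← 14
So the item at position 20 came from original position 14.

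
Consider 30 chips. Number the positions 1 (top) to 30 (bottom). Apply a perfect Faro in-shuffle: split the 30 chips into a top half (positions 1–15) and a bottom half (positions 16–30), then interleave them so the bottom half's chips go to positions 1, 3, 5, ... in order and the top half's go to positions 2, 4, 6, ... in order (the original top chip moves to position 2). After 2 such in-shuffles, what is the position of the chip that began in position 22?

Track the chip's position through each in-shuffle:
22 → 13 → 26

26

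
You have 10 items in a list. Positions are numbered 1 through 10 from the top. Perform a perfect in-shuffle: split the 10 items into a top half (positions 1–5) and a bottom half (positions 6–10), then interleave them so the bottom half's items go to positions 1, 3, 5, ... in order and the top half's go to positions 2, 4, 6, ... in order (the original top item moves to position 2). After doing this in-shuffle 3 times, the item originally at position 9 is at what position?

6

Track the item's position through each in-shuffle:
9 → 7 → 3 → 6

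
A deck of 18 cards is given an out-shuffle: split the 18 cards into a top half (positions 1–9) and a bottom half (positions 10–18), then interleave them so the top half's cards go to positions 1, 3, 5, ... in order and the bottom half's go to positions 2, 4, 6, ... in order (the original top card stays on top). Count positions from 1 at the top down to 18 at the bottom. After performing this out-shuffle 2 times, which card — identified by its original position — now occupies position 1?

1

Work backwards from position 1, undoing one out-shuffle at a time:
1 ← 1 ← 1
So the card now at position 1 started at position 1.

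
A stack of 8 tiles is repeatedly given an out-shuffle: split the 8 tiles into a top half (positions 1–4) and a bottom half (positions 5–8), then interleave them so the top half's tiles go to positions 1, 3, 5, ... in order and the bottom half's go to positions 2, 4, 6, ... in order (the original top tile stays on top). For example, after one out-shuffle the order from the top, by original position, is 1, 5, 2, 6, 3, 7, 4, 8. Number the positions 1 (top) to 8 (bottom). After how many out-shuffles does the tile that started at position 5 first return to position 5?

Follow position 5 under repeated out-shuffles:
5 → 2 → 3 → 5
It first returns after 3 out-shuffles.

3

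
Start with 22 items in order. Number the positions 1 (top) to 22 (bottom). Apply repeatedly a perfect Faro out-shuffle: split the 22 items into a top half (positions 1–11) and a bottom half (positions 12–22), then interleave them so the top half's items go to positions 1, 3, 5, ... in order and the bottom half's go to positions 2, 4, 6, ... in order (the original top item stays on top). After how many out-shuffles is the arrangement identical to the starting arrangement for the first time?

The out-shuffle permutes the 22 positions with cycle lengths [1, 1, 2, 3, 3, 6, 6].
Every item is home exactly when every cycle has completed a whole number of laps, i.e. after lcm(1, 2, 3, 6) = 6 out-shuffles.

6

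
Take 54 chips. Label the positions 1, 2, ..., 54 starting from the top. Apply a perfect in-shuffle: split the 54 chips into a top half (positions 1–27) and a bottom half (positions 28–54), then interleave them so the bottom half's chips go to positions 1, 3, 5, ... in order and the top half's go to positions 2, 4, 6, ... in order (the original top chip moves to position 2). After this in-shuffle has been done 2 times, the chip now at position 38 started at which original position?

37

Work backwards from position 38, undoing one in-shuffle at a time:
38 ← 19 ← 37
So the chip now at position 38 started at position 37.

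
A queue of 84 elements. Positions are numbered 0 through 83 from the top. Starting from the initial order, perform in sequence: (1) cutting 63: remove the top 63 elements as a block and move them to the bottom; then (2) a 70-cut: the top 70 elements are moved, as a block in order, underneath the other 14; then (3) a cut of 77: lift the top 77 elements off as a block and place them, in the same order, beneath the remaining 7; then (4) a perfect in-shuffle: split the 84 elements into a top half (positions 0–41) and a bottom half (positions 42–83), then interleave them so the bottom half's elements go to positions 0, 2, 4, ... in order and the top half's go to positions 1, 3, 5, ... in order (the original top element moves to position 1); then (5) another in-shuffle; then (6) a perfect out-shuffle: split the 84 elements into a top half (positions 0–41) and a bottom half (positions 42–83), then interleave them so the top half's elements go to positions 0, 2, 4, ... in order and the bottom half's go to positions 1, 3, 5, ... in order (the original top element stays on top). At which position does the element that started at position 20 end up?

79

Track the element from position 20 forward through each operation:
  after op 1 (cut 63): 20 → 41
  after op 2 (cut 70): 41 → 55
  after op 3 (cut 77): 55 → 62
  after op 4 (in-shuffle): 62 → 40
  after op 5 (in-shuffle): 40 → 81
  after op 6 (out-shuffle): 81 → 79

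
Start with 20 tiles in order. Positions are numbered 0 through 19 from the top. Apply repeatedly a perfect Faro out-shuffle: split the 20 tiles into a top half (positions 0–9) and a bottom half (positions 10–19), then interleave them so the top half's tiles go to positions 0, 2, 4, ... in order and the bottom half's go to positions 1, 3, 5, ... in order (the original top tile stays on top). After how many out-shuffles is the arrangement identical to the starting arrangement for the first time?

The out-shuffle permutes the 20 positions with cycle lengths [1, 1, 18].
Every tile is home exactly when every cycle has completed a whole number of laps, i.e. after lcm(1, 18) = 18 out-shuffles.

18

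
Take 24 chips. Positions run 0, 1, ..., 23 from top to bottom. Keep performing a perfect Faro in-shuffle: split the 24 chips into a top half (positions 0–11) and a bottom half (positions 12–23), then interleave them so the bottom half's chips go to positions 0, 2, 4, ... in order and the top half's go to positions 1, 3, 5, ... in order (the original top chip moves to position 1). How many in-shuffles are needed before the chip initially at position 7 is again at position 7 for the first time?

Follow position 7 under repeated in-shuffles:
7 → 15 → 6 → 13 → 2 → 5 → 11 → 23 → 22 → 20 → 16 → 8 → 17 → 10 → 21 → 18 → 12 → 0 → 1 → 3 → 7
It first returns after 20 in-shuffles.

20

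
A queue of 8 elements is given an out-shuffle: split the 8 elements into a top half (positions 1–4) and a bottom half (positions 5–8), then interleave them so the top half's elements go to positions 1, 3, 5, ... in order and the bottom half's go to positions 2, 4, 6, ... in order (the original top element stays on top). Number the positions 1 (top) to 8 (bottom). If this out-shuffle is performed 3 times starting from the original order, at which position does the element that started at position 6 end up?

6

Track the element's position through each out-shuffle:
6 → 4 → 7 → 6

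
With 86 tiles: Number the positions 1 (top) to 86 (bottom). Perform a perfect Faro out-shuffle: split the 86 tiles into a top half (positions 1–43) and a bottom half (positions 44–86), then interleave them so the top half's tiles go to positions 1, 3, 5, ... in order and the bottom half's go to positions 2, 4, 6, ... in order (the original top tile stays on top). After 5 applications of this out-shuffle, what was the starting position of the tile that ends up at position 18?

52

Work backwards from position 18, undoing one out-shuffle at a time:
18 ← 52 ← 69 ← 35 ← 18 ← 52
So the tile now at position 18 started at position 52.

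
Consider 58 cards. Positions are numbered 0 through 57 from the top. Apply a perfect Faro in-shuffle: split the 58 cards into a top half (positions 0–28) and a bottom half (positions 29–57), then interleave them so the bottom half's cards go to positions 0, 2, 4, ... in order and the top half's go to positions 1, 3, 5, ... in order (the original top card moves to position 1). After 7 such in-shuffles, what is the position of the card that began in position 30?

14

Track the card's position through each in-shuffle:
30 → 2 → 5 → 11 → 23 → 47 → 36 → 14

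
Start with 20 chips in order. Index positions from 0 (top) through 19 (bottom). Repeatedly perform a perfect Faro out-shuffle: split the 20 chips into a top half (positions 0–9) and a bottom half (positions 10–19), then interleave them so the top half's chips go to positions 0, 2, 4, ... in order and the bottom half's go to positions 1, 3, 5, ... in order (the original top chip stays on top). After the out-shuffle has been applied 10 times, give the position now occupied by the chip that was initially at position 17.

Track the chip's position through each out-shuffle:
17 → 15 → 11 → 3 → 6 → 12 → 5 → 10 → 1 → 2 → 4

4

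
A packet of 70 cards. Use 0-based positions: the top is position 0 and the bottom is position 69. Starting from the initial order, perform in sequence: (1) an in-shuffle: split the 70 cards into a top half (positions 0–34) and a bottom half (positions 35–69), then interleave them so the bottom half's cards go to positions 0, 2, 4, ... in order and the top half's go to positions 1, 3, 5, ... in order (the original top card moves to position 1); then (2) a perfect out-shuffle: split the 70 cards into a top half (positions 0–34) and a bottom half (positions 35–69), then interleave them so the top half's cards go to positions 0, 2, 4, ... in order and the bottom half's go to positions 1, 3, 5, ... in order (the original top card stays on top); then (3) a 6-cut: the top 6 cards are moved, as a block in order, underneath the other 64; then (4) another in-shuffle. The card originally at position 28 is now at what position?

Track the card from position 28 forward through each operation:
  after op 1 (in-shuffle): 28 → 57
  after op 2 (out-shuffle): 57 → 45
  after op 3 (cut 6): 45 → 39
  after op 4 (in-shuffle): 39 → 8

8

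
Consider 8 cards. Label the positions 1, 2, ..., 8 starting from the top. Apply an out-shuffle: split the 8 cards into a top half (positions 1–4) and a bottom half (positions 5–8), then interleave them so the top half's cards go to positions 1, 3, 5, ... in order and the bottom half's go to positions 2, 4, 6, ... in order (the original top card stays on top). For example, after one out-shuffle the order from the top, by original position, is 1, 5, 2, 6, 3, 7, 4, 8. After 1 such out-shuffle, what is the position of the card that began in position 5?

2

Track the card's position through each out-shuffle:
5 → 2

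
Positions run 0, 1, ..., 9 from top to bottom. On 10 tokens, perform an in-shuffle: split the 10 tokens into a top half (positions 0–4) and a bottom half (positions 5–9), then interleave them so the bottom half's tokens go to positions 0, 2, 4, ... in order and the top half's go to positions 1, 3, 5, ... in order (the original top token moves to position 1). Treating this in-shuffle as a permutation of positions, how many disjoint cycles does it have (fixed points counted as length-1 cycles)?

Trace each unvisited position around until it returns:
(0 1 3 7 4 9 8 6 2 5)
1 cycle in total.

1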